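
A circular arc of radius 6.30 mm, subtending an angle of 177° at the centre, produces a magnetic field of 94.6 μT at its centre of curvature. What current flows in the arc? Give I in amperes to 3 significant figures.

I ≈ 1.93 A

For a circular arc, B = μ₀Iφ/(4πR) with φ in radians; here φ = 3.089 rad.
So I = 4πRB/(μ₀φ) = 4π × 0.0063 × 9.46×10⁻⁵ / (4π×10⁻⁷ × 3.089) = 1.93 A.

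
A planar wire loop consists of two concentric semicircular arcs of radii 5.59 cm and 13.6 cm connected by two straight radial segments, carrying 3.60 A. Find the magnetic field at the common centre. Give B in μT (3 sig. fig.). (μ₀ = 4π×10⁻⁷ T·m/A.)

B ≈ 11.9 μT

The radial connectors point toward the centre, so dl × r̂ = 0 and they contribute nothing.
Each semicircle gives μ₀I/(4R): inner arc 2.02×10⁻⁵ T, outer arc 8.32×10⁻⁶ T.
The two arcs carry current in opposite angular senses, so their fields oppose: B = |2.02×10⁻⁵ − 8.32×10⁻⁶| = 1.19×10⁻⁵ T.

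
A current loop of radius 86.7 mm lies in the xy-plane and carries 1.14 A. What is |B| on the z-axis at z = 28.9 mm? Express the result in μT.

On the axis of a circular loop, B = μ₀IR² / [2(R²+z²)^(3/2)].
R² + z² = (0.0867)² + (0.0289)² = 0.008352 m², and (R²+z²)^(3/2) = 7.63×10⁻⁴ m³.
B = (4π×10⁻⁷ × 1.14 × 0.007517) / (2 × 7.63×10⁻⁴) = 7.05×10⁻⁶ T.

B ≈ 7.05 μT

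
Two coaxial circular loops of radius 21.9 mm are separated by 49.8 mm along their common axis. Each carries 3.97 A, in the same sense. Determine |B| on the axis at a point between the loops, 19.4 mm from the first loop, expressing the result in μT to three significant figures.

Each loop contributes B = μ₀IR²/[2(R²+z²)^(3/2)] on the axis, with z measured from that loop.
Loop 1 (z = 0.0194 m): B₁ = 4.78×10⁻⁵ T. Loop 2 (z = 0.0304 m): B₂ = 2.27×10⁻⁵ T.
The fields add: B = B₁ + B₂ = 7.05×10⁻⁵ T.

B ≈ 70.5 μT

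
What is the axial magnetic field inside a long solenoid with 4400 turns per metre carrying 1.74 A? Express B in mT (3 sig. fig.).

Inside a long solenoid, B = μ₀nI with n = 4400 turns/m.
B = 4π×10⁻⁷ × 4400 × 1.74 = 9.62×10⁻³ T.

B ≈ 9.62 mT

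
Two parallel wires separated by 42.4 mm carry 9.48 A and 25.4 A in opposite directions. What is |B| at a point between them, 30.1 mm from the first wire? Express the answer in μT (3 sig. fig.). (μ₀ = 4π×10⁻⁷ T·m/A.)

B ≈ 476 μT

Each long wire gives B = μ₀I/(2πd). Distances are d₁ = 0.0301 m and d₂ = 0.0123 m.
B₁ = 6.30×10⁻⁵ T, B₂ = 4.13×10⁻⁴ T.
Between antiparallel currents both contributions point the same way, so they add. B = B₁ + B₂ = 6.30×10⁻⁵ + 4.13×10⁻⁴ = 4.76×10⁻⁴ T.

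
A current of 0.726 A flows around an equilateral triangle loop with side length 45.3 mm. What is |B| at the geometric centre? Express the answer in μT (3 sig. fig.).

B ≈ 28.8 μT

Each side is a finite straight segment at perpendicular distance d = a/(2 tan(π/3)) = 0.01308 m from the centre, with end-angles ±π/3.
One side contributes B₁ = (μ₀I/4πd)·2 sin(π/3) = 9.62×10⁻⁶ T.
All 3 sides add in the same direction: B = 3 × 9.62×10⁻⁶ = 2.88×10⁻⁵ T.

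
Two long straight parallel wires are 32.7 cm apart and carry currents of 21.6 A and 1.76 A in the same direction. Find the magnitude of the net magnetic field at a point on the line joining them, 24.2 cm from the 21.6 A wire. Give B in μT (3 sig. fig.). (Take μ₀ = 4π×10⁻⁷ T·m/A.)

B ≈ 13.7 μT

Each long wire gives B = μ₀I/(2πd). Distances are d₁ = 0.242 m and d₂ = 0.085 m.
B₁ = 1.79×10⁻⁵ T, B₂ = 4.14×10⁻⁶ T.
Between parallel currents the two contributions point in opposite directions, so they subtract. B = |B₁ − B₂| = |1.79×10⁻⁵ − 4.14×10⁻⁶| = 1.37×10⁻⁵ T.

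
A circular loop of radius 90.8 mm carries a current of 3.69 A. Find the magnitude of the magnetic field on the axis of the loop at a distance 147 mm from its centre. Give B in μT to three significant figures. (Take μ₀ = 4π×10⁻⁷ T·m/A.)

B ≈ 3.71 μT

On the axis of a circular loop, B = μ₀IR² / [2(R²+z²)^(3/2)].
R² + z² = (0.0908)² + (0.147)² = 0.02985 m², and (R²+z²)^(3/2) = 5.16×10⁻³ m³.
B = (4π×10⁻⁷ × 3.69 × 0.008245) / (2 × 5.16×10⁻³) = 3.71×10⁻⁶ T.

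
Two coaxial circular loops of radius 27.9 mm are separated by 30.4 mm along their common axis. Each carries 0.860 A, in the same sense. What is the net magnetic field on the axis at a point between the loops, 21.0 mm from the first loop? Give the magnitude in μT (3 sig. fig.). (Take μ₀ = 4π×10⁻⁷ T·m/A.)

Each loop contributes B = μ₀IR²/[2(R²+z²)^(3/2)] on the axis, with z measured from that loop.
Loop 1 (z = 0.021 m): B₁ = 9.88×10⁻⁶ T. Loop 2 (z = 0.0094 m): B₂ = 1.65×10⁻⁵ T.
The fields add: B = B₁ + B₂ = 2.64×10⁻⁵ T.

B ≈ 26.4 μT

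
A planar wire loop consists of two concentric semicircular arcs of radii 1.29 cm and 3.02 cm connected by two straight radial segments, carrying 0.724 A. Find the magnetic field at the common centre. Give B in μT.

B ≈ 10.1 μT

The radial connectors point toward the centre, so dl × r̂ = 0 and they contribute nothing.
Each semicircle gives μ₀I/(4R): inner arc 1.76×10⁻⁵ T, outer arc 7.53×10⁻⁶ T.
The two arcs carry current in opposite angular senses, so their fields oppose: B = |1.76×10⁻⁵ − 7.53×10⁻⁶| = 1.01×10⁻⁵ T.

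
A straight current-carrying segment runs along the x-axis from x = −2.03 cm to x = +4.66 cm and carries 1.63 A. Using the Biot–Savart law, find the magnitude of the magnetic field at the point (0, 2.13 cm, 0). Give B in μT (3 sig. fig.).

B ≈ 12.2 μT

For a finite straight segment, B = (μ₀I/4πd)(sinθ₁ + sinθ₂), where θ₁, θ₂ are the angles from the perpendicular to each end.
The perpendicular distance is d = 0.0213 m; the end-offsets along the wire are a = 0.0203 m and b = 0.0466 m.
sinθ₁ = 0.0203/√(0.0203²+0.0213²) = 0.6899; sinθ₂ = 0.0466/√(0.0466²+0.0213²) = 0.9095.
B = (4π×10⁻⁷ × 1.63) / (4π × 0.0213) × (0.6899 + 0.9095) = 1.22×10⁻⁵ T.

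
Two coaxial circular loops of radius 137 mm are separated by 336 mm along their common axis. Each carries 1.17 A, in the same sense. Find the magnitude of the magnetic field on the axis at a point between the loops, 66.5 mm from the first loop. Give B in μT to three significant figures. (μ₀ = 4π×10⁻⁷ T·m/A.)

B ≈ 4.41 μT

Each loop contributes B = μ₀IR²/[2(R²+z²)^(3/2)] on the axis, with z measured from that loop.
Loop 1 (z = 0.0665 m): B₁ = 3.91×10⁻⁶ T. Loop 2 (z = 0.2695 m): B₂ = 4.99×10⁻⁷ T.
The fields add: B = B₁ + B₂ = 4.41×10⁻⁶ T.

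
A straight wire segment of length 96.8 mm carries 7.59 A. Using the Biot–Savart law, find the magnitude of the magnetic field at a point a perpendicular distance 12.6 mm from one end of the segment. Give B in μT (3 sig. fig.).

For a finite straight segment, B = (μ₀I/4πd)(sinθ₁ + sinθ₂), where θ₁, θ₂ are the angles from the perpendicular to each end.
The perpendicular foot is at one end, so the two end-offsets along the wire are 0 and L = 0.0968 m.
sinθ₁ = 0/√(0²+0.0126²) = 0.0000; sinθ₂ = 0.0968/√(0.0968²+0.0126²) = 0.9916.
B = (4π×10⁻⁷ × 7.59) / (4π × 0.0126) × (0.0000 + 0.9916) = 5.97×10⁻⁵ T.

B ≈ 59.7 μT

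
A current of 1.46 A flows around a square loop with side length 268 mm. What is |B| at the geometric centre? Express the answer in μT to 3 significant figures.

B ≈ 6.16 μT

Each side is a finite straight segment at perpendicular distance d = a/(2 tan(π/4)) = 0.134 m from the centre, with end-angles ±π/4.
One side contributes B₁ = (μ₀I/4πd)·2 sin(π/4) = 1.54×10⁻⁶ T.
All 4 sides add in the same direction: B = 4 × 1.54×10⁻⁶ = 6.16×10⁻⁶ T.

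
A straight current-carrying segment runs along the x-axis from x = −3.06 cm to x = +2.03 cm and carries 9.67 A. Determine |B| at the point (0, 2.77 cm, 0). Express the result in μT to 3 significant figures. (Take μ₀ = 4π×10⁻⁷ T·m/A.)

For a finite straight segment, B = (μ₀I/4πd)(sinθ₁ + sinθ₂), where θ₁, θ₂ are the angles from the perpendicular to each end.
The perpendicular distance is d = 0.0277 m; the end-offsets along the wire are a = 0.0306 m and b = 0.0203 m.
sinθ₁ = 0.0306/√(0.0306²+0.0277²) = 0.7414; sinθ₂ = 0.0203/√(0.0203²+0.0277²) = 0.5911.
B = (4π×10⁻⁷ × 9.67) / (4π × 0.0277) × (0.7414 + 0.5911) = 4.65×10⁻⁵ T.

B ≈ 46.5 μT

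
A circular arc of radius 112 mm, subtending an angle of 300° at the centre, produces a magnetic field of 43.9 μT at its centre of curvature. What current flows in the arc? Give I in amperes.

For a circular arc, B = μ₀Iφ/(4πR) with φ in radians; here φ = 5.236 rad.
So I = 4πRB/(μ₀φ) = 4π × 0.112 × 4.39×10⁻⁵ / (4π×10⁻⁷ × 5.236) = 9.39 A.

I ≈ 9.39 A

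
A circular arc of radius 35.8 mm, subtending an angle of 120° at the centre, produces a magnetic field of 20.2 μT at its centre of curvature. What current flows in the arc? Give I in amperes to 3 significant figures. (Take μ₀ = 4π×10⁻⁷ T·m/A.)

I ≈ 3.45 A

For a circular arc, B = μ₀Iφ/(4πR) with φ in radians; here φ = 2.094 rad.
So I = 4πRB/(μ₀φ) = 4π × 0.0358 × 2.02×10⁻⁵ / (4π×10⁻⁷ × 2.094) = 3.45 A.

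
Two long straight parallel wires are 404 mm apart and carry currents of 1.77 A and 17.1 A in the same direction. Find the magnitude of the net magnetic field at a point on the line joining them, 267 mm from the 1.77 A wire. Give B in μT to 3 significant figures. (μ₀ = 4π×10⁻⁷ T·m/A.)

B ≈ 23.6 μT

Each long wire gives B = μ₀I/(2πd). Distances are d₁ = 0.267 m and d₂ = 0.137 m.
B₁ = 1.33×10⁻⁶ T, B₂ = 2.50×10⁻⁵ T.
Between parallel currents the two contributions point in opposite directions, so they subtract. B = |B₁ − B₂| = |1.33×10⁻⁶ − 2.50×10⁻⁵| = 2.36×10⁻⁵ T.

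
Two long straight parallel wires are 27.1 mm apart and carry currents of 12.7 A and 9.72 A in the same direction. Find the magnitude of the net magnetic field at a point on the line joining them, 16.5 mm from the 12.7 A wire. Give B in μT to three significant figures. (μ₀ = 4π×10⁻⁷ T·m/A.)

Each long wire gives B = μ₀I/(2πd). Distances are d₁ = 0.0165 m and d₂ = 0.0106 m.
B₁ = 1.54×10⁻⁴ T, B₂ = 1.83×10⁻⁴ T.
Between parallel currents the two contributions point in opposite directions, so they subtract. B = |B₁ − B₂| = |1.54×10⁻⁴ − 1.83×10⁻⁴| = 2.95×10⁻⁵ T.

B ≈ 29.5 μT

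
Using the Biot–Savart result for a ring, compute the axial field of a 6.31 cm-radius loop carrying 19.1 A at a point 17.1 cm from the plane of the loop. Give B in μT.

On the axis of a circular loop, B = μ₀IR² / [2(R²+z²)^(3/2)].
R² + z² = (0.0631)² + (0.171)² = 0.03322 m², and (R²+z²)^(3/2) = 6.06×10⁻³ m³.
B = (4π×10⁻⁷ × 19.1 × 0.003982) / (2 × 6.06×10⁻³) = 7.89×10⁻⁶ T.

B ≈ 7.89 μT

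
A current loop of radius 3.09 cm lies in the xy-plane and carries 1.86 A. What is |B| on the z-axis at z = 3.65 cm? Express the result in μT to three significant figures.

On the axis of a circular loop, B = μ₀IR² / [2(R²+z²)^(3/2)].
R² + z² = (0.0309)² + (0.0365)² = 0.002287 m², and (R²+z²)^(3/2) = 1.09×10⁻⁴ m³.
B = (4π×10⁻⁷ × 1.86 × 0.0009548) / (2 × 1.09×10⁻⁴) = 1.02×10⁻⁵ T.

B ≈ 10.2 μT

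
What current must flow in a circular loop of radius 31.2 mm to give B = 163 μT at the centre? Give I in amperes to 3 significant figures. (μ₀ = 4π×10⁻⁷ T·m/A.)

I ≈ 8.09 A

At the centre of a circular loop B = μ₀I/(2R), so I = 2RB/μ₀.
With R = 0.0312 m, I = 2 × 0.0312 × 1.63×10⁻⁴ / (4π×10⁻⁷) = 8.09 A.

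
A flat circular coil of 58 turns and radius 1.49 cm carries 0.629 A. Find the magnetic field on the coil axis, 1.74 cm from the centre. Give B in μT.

B ≈ 423 μT

For an N-turn flat coil, B = Nμ₀IR²/[2(R²+z²)^(3/2)] with R = 0.0149 m, z = 0.0174 m.
B = 58 × 7.30×10⁻⁶ T = 4.23×10⁻⁴ T.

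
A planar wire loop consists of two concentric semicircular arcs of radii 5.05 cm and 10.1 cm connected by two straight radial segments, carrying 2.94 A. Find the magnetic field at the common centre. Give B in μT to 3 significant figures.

B ≈ 9.14 μT

The radial connectors point toward the centre, so dl × r̂ = 0 and they contribute nothing.
Each semicircle gives μ₀I/(4R): inner arc 1.83×10⁻⁵ T, outer arc 9.14×10⁻⁶ T.
The two arcs carry current in opposite angular senses, so their fields oppose: B = |1.83×10⁻⁵ − 9.14×10⁻⁶| = 9.14×10⁻⁶ T.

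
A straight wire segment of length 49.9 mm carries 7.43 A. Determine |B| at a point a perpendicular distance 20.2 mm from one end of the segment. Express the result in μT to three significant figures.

For a finite straight segment, B = (μ₀I/4πd)(sinθ₁ + sinθ₂), where θ₁, θ₂ are the angles from the perpendicular to each end.
The perpendicular foot is at one end, so the two end-offsets along the wire are 0 and L = 0.0499 m.
sinθ₁ = 0/√(0²+0.0202²) = 0.0000; sinθ₂ = 0.0499/√(0.0499²+0.0202²) = 0.9269.
B = (4π×10⁻⁷ × 7.43) / (4π × 0.0202) × (0.0000 + 0.9269) = 3.41×10⁻⁵ T.

B ≈ 34.1 μT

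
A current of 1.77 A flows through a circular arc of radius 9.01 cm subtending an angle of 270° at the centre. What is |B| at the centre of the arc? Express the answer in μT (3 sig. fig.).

B ≈ 9.26 μT

The Biot–Savart field of a circular arc at its centre is B = μ₀Iφ/(4πR), with φ = 4.712 rad.
B = (4π×10⁻⁷ × 1.77 × 4.712) / (4π × 0.0901) = 9.26×10⁻⁶ T.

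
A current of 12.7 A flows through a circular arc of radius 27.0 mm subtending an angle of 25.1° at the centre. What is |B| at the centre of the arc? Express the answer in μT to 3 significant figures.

B ≈ 20.6 μT

The Biot–Savart field of a circular arc at its centre is B = μ₀Iφ/(4πR), with φ = 0.4381 rad.
B = (4π×10⁻⁷ × 12.7 × 0.4381) / (4π × 0.027) = 2.06×10⁻⁵ T.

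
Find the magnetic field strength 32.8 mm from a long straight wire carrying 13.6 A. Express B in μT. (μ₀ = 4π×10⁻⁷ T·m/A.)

For an infinitely long straight wire, B = μ₀I/(2πd).
B = (4π×10⁻⁷ × 13.6) / (2π × 0.0328) = 8.29×10⁻⁵ T.

B ≈ 82.9 μT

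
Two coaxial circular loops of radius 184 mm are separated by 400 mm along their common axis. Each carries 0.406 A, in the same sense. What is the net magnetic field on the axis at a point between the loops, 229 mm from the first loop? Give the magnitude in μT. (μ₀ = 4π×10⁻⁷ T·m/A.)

Each loop contributes B = μ₀IR²/[2(R²+z²)^(3/2)] on the axis, with z measured from that loop.
Loop 1 (z = 0.229 m): B₁ = 3.41×10⁻⁷ T. Loop 2 (z = 0.171 m): B₂ = 5.45×10⁻⁷ T.
The fields add: B = B₁ + B₂ = 8.86×10⁻⁷ T.

B ≈ 0.886 μT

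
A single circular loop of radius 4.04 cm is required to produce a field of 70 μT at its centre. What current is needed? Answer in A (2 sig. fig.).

I ≈ 4.5 A

At the centre of a circular loop B = μ₀I/(2R), so I = 2RB/μ₀.
With R = 0.0404 m, I = 2 × 0.0404 × 7.00×10⁻⁵ / (4π×10⁻⁷) = 4.50 A.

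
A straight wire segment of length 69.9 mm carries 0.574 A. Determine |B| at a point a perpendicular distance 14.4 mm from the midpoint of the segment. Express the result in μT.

B ≈ 7.37 μT

For a finite straight segment, B = (μ₀I/4πd)(sinθ₁ + sinθ₂), where θ₁, θ₂ are the angles from the perpendicular to each end.
The perpendicular from the point meets the wire at its midpoint, so each end is L/2 = 0.03495 m away along the wire.
sinθ₁ = 0.03495/√(0.03495²+0.0144²) = 0.9246; sinθ₂ = 0.03495/√(0.03495²+0.0144²) = 0.9246.
B = (4π×10⁻⁷ × 0.574) / (4π × 0.0144) × (0.9246 + 0.9246) = 7.37×10⁻⁶ T.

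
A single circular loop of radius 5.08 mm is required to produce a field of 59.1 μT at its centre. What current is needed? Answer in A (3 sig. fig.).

I ≈ 0.478 A

At the centre of a circular loop B = μ₀I/(2R), so I = 2RB/μ₀.
With R = 0.00508 m, I = 2 × 0.00508 × 5.91×10⁻⁵ / (4π×10⁻⁷) = 0.478 A.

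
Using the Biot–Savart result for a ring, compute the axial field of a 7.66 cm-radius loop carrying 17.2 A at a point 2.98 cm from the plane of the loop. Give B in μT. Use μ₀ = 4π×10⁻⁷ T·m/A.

B ≈ 114 μT

On the axis of a circular loop, B = μ₀IR² / [2(R²+z²)^(3/2)].
R² + z² = (0.0766)² + (0.0298)² = 0.006756 m², and (R²+z²)^(3/2) = 5.55×10⁻⁴ m³.
B = (4π×10⁻⁷ × 17.2 × 0.005868) / (2 × 5.55×10⁻⁴) = 1.14×10⁻⁴ T.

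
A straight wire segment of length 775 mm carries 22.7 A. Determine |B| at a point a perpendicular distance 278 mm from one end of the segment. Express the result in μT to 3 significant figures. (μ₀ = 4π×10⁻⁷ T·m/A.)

B ≈ 7.69 μT

For a finite straight segment, B = (μ₀I/4πd)(sinθ₁ + sinθ₂), where θ₁, θ₂ are the angles from the perpendicular to each end.
The perpendicular foot is at one end, so the two end-offsets along the wire are 0 and L = 0.775 m.
sinθ₁ = 0/√(0²+0.278²) = 0.0000; sinθ₂ = 0.775/√(0.775²+0.278²) = 0.9413.
B = (4π×10⁻⁷ × 22.7) / (4π × 0.278) × (0.0000 + 0.9413) = 7.69×10⁻⁶ T.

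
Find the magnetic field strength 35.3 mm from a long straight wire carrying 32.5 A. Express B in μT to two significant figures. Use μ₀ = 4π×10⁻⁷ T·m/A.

For an infinitely long straight wire, B = μ₀I/(2πd).
B = (4π×10⁻⁷ × 32.5) / (2π × 0.0353) = 1.84×10⁻⁴ T.

B ≈ 180 μT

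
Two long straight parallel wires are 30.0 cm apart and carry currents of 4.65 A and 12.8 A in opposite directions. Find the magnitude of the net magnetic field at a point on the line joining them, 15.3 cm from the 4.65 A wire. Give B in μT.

Each long wire gives B = μ₀I/(2πd). Distances are d₁ = 0.153 m and d₂ = 0.147 m.
B₁ = 6.08×10⁻⁶ T, B₂ = 1.74×10⁻⁵ T.
Between antiparallel currents both contributions point the same way, so they add. B = B₁ + B₂ = 6.08×10⁻⁶ + 1.74×10⁻⁵ = 2.35×10⁻⁵ T.

B ≈ 23.5 μT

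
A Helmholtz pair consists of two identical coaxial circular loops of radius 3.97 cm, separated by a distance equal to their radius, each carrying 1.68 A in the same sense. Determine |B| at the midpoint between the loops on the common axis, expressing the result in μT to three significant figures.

B ≈ 38.1 μT

Each loop contributes B = μ₀IR²/[2(R²+z²)^(3/2)] on the axis, with z measured from that loop.
Loop 1 (z = 0.01985 m): B₁ = 1.90×10⁻⁵ T. Loop 2 (z = 0.01985 m): B₂ = 1.90×10⁻⁵ T.
The fields add: B = B₁ + B₂ = 3.81×10⁻⁵ T.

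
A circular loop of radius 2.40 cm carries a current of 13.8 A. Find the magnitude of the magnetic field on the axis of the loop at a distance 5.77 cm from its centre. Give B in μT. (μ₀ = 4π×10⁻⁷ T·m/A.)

B ≈ 20.5 μT

On the axis of a circular loop, B = μ₀IR² / [2(R²+z²)^(3/2)].
R² + z² = (0.024)² + (0.0577)² = 0.003905 m², and (R²+z²)^(3/2) = 2.44×10⁻⁴ m³.
B = (4π×10⁻⁷ × 13.8 × 0.000576) / (2 × 2.44×10⁻⁴) = 2.05×10⁻⁵ T.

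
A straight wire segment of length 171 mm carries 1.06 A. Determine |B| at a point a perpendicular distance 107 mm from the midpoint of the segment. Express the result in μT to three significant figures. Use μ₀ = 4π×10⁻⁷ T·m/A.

For a finite straight segment, B = (μ₀I/4πd)(sinθ₁ + sinθ₂), where θ₁, θ₂ are the angles from the perpendicular to each end.
The perpendicular from the point meets the wire at its midpoint, so each end is L/2 = 0.0855 m away along the wire.
sinθ₁ = 0.0855/√(0.0855²+0.107²) = 0.6242; sinθ₂ = 0.0855/√(0.0855²+0.107²) = 0.6242.
B = (4π×10⁻⁷ × 1.06) / (4π × 0.107) × (0.6242 + 0.6242) = 1.24×10⁻⁶ T.

B ≈ 1.24 μT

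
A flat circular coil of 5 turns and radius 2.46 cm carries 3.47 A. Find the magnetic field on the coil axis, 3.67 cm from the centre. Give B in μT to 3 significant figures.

B ≈ 76.5 μT

For an N-turn flat coil, B = Nμ₀IR²/[2(R²+z²)^(3/2)] with R = 0.0246 m, z = 0.0367 m.
B = 5 × 1.53×10⁻⁵ T = 7.65×10⁻⁵ T.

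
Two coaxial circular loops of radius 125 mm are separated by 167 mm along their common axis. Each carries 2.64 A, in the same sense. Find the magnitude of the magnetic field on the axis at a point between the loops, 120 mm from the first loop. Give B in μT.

Each loop contributes B = μ₀IR²/[2(R²+z²)^(3/2)] on the axis, with z measured from that loop.
Loop 1 (z = 0.12 m): B₁ = 4.98×10⁻⁶ T. Loop 2 (z = 0.047 m): B₂ = 1.09×10⁻⁵ T.
The fields add: B = B₁ + B₂ = 1.59×10⁻⁵ T.

B ≈ 15.9 μT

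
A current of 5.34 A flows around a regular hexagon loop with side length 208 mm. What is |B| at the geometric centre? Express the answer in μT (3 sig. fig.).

Each side is a finite straight segment at perpendicular distance d = a/(2 tan(π/6)) = 0.1801 m from the centre, with end-angles ±π/6.
One side contributes B₁ = (μ₀I/4πd)·2 sin(π/6) = 2.96×10⁻⁶ T.
All 6 sides add in the same direction: B = 6 × 2.96×10⁻⁶ = 1.78×10⁻⁵ T.

B ≈ 17.8 μT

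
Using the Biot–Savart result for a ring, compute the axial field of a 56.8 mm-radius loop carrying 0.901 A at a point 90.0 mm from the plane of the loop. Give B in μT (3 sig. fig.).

On the axis of a circular loop, B = μ₀IR² / [2(R²+z²)^(3/2)].
R² + z² = (0.0568)² + (0.09)² = 0.01133 m², and (R²+z²)^(3/2) = 1.21×10⁻³ m³.
B = (4π×10⁻⁷ × 0.901 × 0.003226) / (2 × 1.21×10⁻³) = 1.52×10⁻⁶ T.

B ≈ 1.52 μT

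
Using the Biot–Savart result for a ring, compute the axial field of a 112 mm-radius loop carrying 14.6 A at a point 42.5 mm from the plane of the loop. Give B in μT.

B ≈ 66.9 μT

On the axis of a circular loop, B = μ₀IR² / [2(R²+z²)^(3/2)].
R² + z² = (0.112)² + (0.0425)² = 0.01435 m², and (R²+z²)^(3/2) = 1.72×10⁻³ m³.
B = (4π×10⁻⁷ × 14.6 × 0.01254) / (2 × 1.72×10⁻³) = 6.69×10⁻⁵ T.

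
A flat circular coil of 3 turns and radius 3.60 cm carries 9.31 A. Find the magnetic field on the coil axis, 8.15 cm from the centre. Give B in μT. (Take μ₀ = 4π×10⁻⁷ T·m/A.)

B ≈ 32.2 μT

For an N-turn flat coil, B = Nμ₀IR²/[2(R²+z²)^(3/2)] with R = 0.036 m, z = 0.0815 m.
B = 3 × 1.07×10⁻⁵ T = 3.22×10⁻⁵ T.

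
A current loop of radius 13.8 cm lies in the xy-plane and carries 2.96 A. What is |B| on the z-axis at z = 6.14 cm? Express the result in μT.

B ≈ 10.3 μT

On the axis of a circular loop, B = μ₀IR² / [2(R²+z²)^(3/2)].
R² + z² = (0.138)² + (0.0614)² = 0.02281 m², and (R²+z²)^(3/2) = 3.45×10⁻³ m³.
B = (4π×10⁻⁷ × 2.96 × 0.01904) / (2 × 3.45×10⁻³) = 1.03×10⁻⁵ T.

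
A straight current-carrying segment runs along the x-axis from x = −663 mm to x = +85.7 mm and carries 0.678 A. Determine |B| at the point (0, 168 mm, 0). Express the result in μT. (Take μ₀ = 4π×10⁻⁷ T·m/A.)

For a finite straight segment, B = (μ₀I/4πd)(sinθ₁ + sinθ₂), where θ₁, θ₂ are the angles from the perpendicular to each end.
The perpendicular distance is d = 0.168 m; the end-offsets along the wire are a = 0.663 m and b = 0.0857 m.
sinθ₁ = 0.663/√(0.663²+0.168²) = 0.9694; sinθ₂ = 0.0857/√(0.0857²+0.168²) = 0.4544.
B = (4π×10⁻⁷ × 0.678) / (4π × 0.168) × (0.9694 + 0.4544) = 5.75×10⁻⁷ T.

B ≈ 0.575 μT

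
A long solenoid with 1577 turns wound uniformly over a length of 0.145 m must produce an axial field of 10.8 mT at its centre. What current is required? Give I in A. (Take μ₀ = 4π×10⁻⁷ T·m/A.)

I ≈ 0.790 A

Inside a long solenoid B = μ₀nI with n = 1.088×10⁴ m⁻¹, so I = B/(μ₀n).
I = 1.08×10⁻² / (4π×10⁻⁷ × 1.088×10⁴) = 0.790 A.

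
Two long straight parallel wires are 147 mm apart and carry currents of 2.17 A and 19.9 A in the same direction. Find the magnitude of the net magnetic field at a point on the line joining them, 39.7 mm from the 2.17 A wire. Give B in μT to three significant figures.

B ≈ 26.2 μT

Each long wire gives B = μ₀I/(2πd). Distances are d₁ = 0.0397 m and d₂ = 0.1073 m.
B₁ = 1.09×10⁻⁵ T, B₂ = 3.71×10⁻⁵ T.
Between parallel currents the two contributions point in opposite directions, so they subtract. B = |B₁ − B₂| = |1.09×10⁻⁵ − 3.71×10⁻⁵| = 2.62×10⁻⁵ T.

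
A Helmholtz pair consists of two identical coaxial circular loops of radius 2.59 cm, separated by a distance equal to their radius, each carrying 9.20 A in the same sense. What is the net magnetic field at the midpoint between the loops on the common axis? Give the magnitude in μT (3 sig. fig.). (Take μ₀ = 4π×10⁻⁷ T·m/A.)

Each loop contributes B = μ₀IR²/[2(R²+z²)^(3/2)] on the axis, with z measured from that loop.
Loop 1 (z = 0.01295 m): B₁ = 1.60×10⁻⁴ T. Loop 2 (z = 0.01295 m): B₂ = 1.60×10⁻⁴ T.
The fields add: B = B₁ + B₂ = 3.19×10⁻⁴ T.

B ≈ 319 μT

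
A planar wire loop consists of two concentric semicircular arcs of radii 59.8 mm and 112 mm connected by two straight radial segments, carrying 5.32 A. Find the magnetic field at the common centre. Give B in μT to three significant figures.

B ≈ 13.0 μT

The radial connectors point toward the centre, so dl × r̂ = 0 and they contribute nothing.
Each semicircle gives μ₀I/(4R): inner arc 2.79×10⁻⁵ T, outer arc 1.49×10⁻⁵ T.
The two arcs carry current in opposite angular senses, so their fields oppose: B = |2.79×10⁻⁵ − 1.49×10⁻⁵| = 1.30×10⁻⁵ T.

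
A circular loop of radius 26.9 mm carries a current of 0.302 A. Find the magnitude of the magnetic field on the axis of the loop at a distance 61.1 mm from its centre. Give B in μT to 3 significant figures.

On the axis of a circular loop, B = μ₀IR² / [2(R²+z²)^(3/2)].
R² + z² = (0.0269)² + (0.0611)² = 0.004457 m², and (R²+z²)^(3/2) = 2.98×10⁻⁴ m³.
B = (4π×10⁻⁷ × 0.302 × 0.0007236) / (2 × 2.98×10⁻⁴) = 4.61×10⁻⁷ T.

B ≈ 0.461 μT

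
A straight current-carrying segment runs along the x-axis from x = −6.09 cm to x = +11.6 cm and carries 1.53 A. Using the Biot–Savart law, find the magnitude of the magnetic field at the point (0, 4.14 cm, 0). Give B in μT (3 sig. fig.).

For a finite straight segment, B = (μ₀I/4πd)(sinθ₁ + sinθ₂), where θ₁, θ₂ are the angles from the perpendicular to each end.
The perpendicular distance is d = 0.0414 m; the end-offsets along the wire are a = 0.0609 m and b = 0.116 m.
sinθ₁ = 0.0609/√(0.0609²+0.0414²) = 0.8270; sinθ₂ = 0.116/√(0.116²+0.0414²) = 0.9418.
B = (4π×10⁻⁷ × 1.53) / (4π × 0.0414) × (0.8270 + 0.9418) = 6.54×10⁻⁶ T.

B ≈ 6.54 μT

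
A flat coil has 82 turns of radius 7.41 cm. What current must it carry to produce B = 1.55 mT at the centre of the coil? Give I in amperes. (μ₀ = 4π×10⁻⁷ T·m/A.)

For an N-turn coil, B = Nμ₀I/(2R) with R = 0.0741 m, so I = 2RB/(Nμ₀) = 2 × 0.0741 × 1.55×10⁻³ / (82 × 4π×10⁻⁷) = 2.23 A.

I ≈ 2.23 A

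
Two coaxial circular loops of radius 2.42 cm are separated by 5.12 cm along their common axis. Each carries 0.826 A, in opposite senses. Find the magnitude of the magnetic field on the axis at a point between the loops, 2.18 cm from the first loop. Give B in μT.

Each loop contributes B = μ₀IR²/[2(R²+z²)^(3/2)] on the axis, with z measured from that loop.
Loop 1 (z = 0.0218 m): B₁ = 8.80×10⁻⁶ T. Loop 2 (z = 0.0294 m): B₂ = 5.50×10⁻⁶ T.
The fields oppose: B = |B₁ − B₂| = 3.29×10⁻⁶ T.

B ≈ 3.29 μT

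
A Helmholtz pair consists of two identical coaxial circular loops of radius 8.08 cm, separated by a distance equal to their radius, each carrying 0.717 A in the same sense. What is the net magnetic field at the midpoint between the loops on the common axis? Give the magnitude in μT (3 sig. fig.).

B ≈ 7.98 μT

Each loop contributes B = μ₀IR²/[2(R²+z²)^(3/2)] on the axis, with z measured from that loop.
Loop 1 (z = 0.0404 m): B₁ = 3.99×10⁻⁶ T. Loop 2 (z = 0.0404 m): B₂ = 3.99×10⁻⁶ T.
The fields add: B = B₁ + B₂ = 7.98×10⁻⁶ T.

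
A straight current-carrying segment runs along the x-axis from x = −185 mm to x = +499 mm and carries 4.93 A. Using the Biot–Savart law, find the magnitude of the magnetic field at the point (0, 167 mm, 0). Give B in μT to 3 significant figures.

For a finite straight segment, B = (μ₀I/4πd)(sinθ₁ + sinθ₂), where θ₁, θ₂ are the angles from the perpendicular to each end.
The perpendicular distance is d = 0.167 m; the end-offsets along the wire are a = 0.185 m and b = 0.499 m.
sinθ₁ = 0.185/√(0.185²+0.167²) = 0.7423; sinθ₂ = 0.499/√(0.499²+0.167²) = 0.9483.
B = (4π×10⁻⁷ × 4.93) / (4π × 0.167) × (0.7423 + 0.9483) = 4.99×10⁻⁶ T.

B ≈ 4.99 μT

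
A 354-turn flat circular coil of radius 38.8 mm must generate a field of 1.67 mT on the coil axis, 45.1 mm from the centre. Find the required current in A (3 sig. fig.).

For an N-turn coil, B = Nμ₀IR²/[2(R²+z²)^(3/2)] with R = 0.0388 m, z = 0.0451 m, so I = 2B(R²+z²)^(3/2)/(Nμ₀R²) = 2 × 1.67×10⁻³ × 2.11×10⁻⁴ / (354 × 4π×10⁻⁷ × 0.001505) = 1.05 A.

I ≈ 1.05 A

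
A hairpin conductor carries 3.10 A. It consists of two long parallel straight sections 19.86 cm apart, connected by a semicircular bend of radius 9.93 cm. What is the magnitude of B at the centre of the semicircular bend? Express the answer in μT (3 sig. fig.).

B ≈ 16.1 μT

The semicircular arc contributes B_arc = μ₀I·π/(4πR) = μ₀I/(4R) = 9.81×10⁻⁶ T.
Each semi-infinite lead is at perpendicular distance R = 0.0993 m from the centre, with the perpendicular foot at its near end, so it contributes μ₀I/(4πR); both point the same way, together 6.24×10⁻⁶ T.
Arc and leads all point the same direction: B = 9.81×10⁻⁶ + 6.24×10⁻⁶ = 1.61×10⁻⁵ T.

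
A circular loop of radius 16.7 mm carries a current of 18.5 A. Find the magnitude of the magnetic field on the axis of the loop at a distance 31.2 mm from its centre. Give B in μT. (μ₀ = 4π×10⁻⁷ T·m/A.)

On the axis of a circular loop, B = μ₀IR² / [2(R²+z²)^(3/2)].
R² + z² = (0.0167)² + (0.0312)² = 0.001252 m², and (R²+z²)^(3/2) = 4.43×10⁻⁵ m³.
B = (4π×10⁻⁷ × 18.5 × 0.0002789) / (2 × 4.43×10⁻⁵) = 7.31×10⁻⁵ T.

B ≈ 73.1 μT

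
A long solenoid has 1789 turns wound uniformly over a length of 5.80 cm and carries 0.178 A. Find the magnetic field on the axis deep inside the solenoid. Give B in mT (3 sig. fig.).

Inside a long solenoid, B = μ₀nI with n = 3.084×10⁴ turns/m.
B = 4π×10⁻⁷ × 3.084×10⁴ × 0.178 = 6.90×10⁻³ T.

B ≈ 6.90 mT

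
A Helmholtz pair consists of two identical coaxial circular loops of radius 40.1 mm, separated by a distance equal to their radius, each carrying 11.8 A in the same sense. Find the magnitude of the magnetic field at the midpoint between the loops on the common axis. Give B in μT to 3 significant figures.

B ≈ 265 μT

Each loop contributes B = μ₀IR²/[2(R²+z²)^(3/2)] on the axis, with z measured from that loop.
Loop 1 (z = 0.02005 m): B₁ = 1.32×10⁻⁴ T. Loop 2 (z = 0.02005 m): B₂ = 1.32×10⁻⁴ T.
The fields add: B = B₁ + B₂ = 2.65×10⁻⁴ T.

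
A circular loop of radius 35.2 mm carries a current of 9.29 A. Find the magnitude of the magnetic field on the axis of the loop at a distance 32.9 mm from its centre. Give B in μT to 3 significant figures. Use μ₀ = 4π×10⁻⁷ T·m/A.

B ≈ 64.7 μT

On the axis of a circular loop, B = μ₀IR² / [2(R²+z²)^(3/2)].
R² + z² = (0.0352)² + (0.0329)² = 0.002321 m², and (R²+z²)^(3/2) = 1.12×10⁻⁴ m³.
B = (4π×10⁻⁷ × 9.29 × 0.001239) / (2 × 1.12×10⁻⁴) = 6.47×10⁻⁵ T.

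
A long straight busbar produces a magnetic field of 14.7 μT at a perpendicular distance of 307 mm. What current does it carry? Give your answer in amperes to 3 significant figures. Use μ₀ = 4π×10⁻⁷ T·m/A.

I ≈ 22.6 A

For a long straight wire B = μ₀I/(2πd), so I = 2πdB/μ₀.
I = 2π × 0.307 × 1.47×10⁻⁵ / (4π×10⁻⁷) = 22.6 A.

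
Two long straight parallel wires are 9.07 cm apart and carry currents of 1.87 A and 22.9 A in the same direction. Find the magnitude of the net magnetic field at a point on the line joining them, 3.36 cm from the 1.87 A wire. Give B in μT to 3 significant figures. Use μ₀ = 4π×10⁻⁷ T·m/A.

Each long wire gives B = μ₀I/(2πd). Distances are d₁ = 0.0336 m and d₂ = 0.0571 m.
B₁ = 1.11×10⁻⁵ T, B₂ = 8.02×10⁻⁵ T.
Between parallel currents the two contributions point in opposite directions, so they subtract. B = |B₁ − B₂| = |1.11×10⁻⁵ − 8.02×10⁻⁵| = 6.91×10⁻⁵ T.

B ≈ 69.1 μT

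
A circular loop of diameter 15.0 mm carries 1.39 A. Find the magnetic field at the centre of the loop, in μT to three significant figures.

At the centre of a circular loop the Biot–Savart law gives B = μ₀I/(2R) (so R = 0.0075 m).
B = (4π×10⁻⁷ × 1.39) / (2 × 0.0075) = 1.16×10⁻⁴ T.

B ≈ 116 μT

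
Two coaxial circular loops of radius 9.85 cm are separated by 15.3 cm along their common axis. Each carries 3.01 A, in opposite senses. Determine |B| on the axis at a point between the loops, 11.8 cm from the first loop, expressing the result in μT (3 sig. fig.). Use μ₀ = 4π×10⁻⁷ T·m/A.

Each loop contributes B = μ₀IR²/[2(R²+z²)^(3/2)] on the axis, with z measured from that loop.
Loop 1 (z = 0.118 m): B₁ = 5.05×10⁻⁶ T. Loop 2 (z = 0.035 m): B₂ = 1.61×10⁻⁵ T.
The fields oppose: B = |B₁ − B₂| = 1.10×10⁻⁵ T.

B ≈ 11.0 μT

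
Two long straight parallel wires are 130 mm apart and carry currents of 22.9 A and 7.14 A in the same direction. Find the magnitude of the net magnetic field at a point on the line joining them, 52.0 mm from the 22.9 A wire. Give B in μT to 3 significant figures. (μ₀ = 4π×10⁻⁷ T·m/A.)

B ≈ 69.8 μT

Each long wire gives B = μ₀I/(2πd). Distances are d₁ = 0.052 m and d₂ = 0.078 m.
B₁ = 8.81×10⁻⁵ T, B₂ = 1.83×10⁻⁵ T.
Between parallel currents the two contributions point in opposite directions, so they subtract. B = |B₁ − B₂| = |8.81×10⁻⁵ − 1.83×10⁻⁵| = 6.98×10⁻⁵ T.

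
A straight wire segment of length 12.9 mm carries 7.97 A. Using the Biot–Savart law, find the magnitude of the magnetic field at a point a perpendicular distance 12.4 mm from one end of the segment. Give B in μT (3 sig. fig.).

For a finite straight segment, B = (μ₀I/4πd)(sinθ₁ + sinθ₂), where θ₁, θ₂ are the angles from the perpendicular to each end.
The perpendicular foot is at one end, so the two end-offsets along the wire are 0 and L = 0.0129 m.
sinθ₁ = 0/√(0²+0.0124²) = 0.0000; sinθ₂ = 0.0129/√(0.0129²+0.0124²) = 0.7209.
B = (4π×10⁻⁷ × 7.97) / (4π × 0.0124) × (0.0000 + 0.7209) = 4.63×10⁻⁵ T.

B ≈ 46.3 μT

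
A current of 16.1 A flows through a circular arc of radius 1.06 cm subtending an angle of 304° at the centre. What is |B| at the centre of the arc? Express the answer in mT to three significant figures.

B ≈ 0.806 mT

The Biot–Savart field of a circular arc at its centre is B = μ₀Iφ/(4πR), with φ = 5.306 rad.
B = (4π×10⁻⁷ × 16.1 × 5.306) / (4π × 0.0106) = 8.06×10⁻⁴ T.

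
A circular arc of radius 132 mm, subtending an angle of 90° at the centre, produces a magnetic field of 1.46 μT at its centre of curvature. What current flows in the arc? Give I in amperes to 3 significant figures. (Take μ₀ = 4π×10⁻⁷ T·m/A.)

For a circular arc, B = μ₀Iφ/(4πR) with φ in radians; here φ = 1.571 rad.
So I = 4πRB/(μ₀φ) = 4π × 0.132 × 1.46×10⁻⁶ / (4π×10⁻⁷ × 1.571) = 1.23 A.

I ≈ 1.23 A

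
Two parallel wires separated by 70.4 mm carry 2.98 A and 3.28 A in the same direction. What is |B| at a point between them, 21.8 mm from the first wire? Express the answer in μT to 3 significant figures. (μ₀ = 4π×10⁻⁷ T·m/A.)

Each long wire gives B = μ₀I/(2πd). Distances are d₁ = 0.0218 m and d₂ = 0.0486 m.
B₁ = 2.73×10⁻⁵ T, B₂ = 1.35×10⁻⁵ T.
Between parallel currents the two contributions point in opposite directions, so they subtract. B = |B₁ − B₂| = |2.73×10⁻⁵ − 1.35×10⁻⁵| = 1.38×10⁻⁵ T.

B ≈ 13.8 μT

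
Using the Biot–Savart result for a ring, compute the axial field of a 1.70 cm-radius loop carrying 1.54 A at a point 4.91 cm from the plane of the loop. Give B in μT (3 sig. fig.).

On the axis of a circular loop, B = μ₀IR² / [2(R²+z²)^(3/2)].
R² + z² = (0.017)² + (0.0491)² = 0.0027 m², and (R²+z²)^(3/2) = 1.40×10⁻⁴ m³.
B = (4π×10⁻⁷ × 1.54 × 0.000289) / (2 × 1.40×10⁻⁴) = 1.99×10⁻⁶ T.

B ≈ 1.99 μT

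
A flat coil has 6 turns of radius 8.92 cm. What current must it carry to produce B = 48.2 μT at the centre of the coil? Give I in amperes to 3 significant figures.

I ≈ 1.14 A

For an N-turn coil, B = Nμ₀I/(2R) with R = 0.0892 m, so I = 2RB/(Nμ₀) = 2 × 0.0892 × 4.82×10⁻⁵ / (6 × 4π×10⁻⁷) = 1.14 A.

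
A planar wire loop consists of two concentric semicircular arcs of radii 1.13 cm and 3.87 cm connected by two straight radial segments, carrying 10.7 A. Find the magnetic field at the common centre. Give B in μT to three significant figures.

B ≈ 211 μT

The radial connectors point toward the centre, so dl × r̂ = 0 and they contribute nothing.
Each semicircle gives μ₀I/(4R): inner arc 2.97×10⁻⁴ T, outer arc 8.69×10⁻⁵ T.
The two arcs carry current in opposite angular senses, so their fields oppose: B = |2.97×10⁻⁴ − 8.69×10⁻⁵| = 2.11×10⁻⁴ T.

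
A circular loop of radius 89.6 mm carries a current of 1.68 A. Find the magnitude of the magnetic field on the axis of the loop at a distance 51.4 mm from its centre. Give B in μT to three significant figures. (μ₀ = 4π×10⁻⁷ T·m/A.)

On the axis of a circular loop, B = μ₀IR² / [2(R²+z²)^(3/2)].
R² + z² = (0.0896)² + (0.0514)² = 0.01067 m², and (R²+z²)^(3/2) = 1.10×10⁻³ m³.
B = (4π×10⁻⁷ × 1.68 × 0.008028) / (2 × 1.10×10⁻³) = 7.69×10⁻⁶ T.

B ≈ 7.69 μT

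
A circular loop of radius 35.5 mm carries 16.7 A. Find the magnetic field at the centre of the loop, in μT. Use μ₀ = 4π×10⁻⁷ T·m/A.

At the centre of a circular loop the Biot–Savart law gives B = μ₀I/(2R).
B = (4π×10⁻⁷ × 16.7) / (2 × 0.0355) = 2.96×10⁻⁴ T.

B ≈ 296 μT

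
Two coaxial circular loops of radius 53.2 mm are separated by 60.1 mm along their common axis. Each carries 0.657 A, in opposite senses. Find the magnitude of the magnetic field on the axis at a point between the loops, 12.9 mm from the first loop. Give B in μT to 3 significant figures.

Each loop contributes B = μ₀IR²/[2(R²+z²)^(3/2)] on the axis, with z measured from that loop.
Loop 1 (z = 0.0129 m): B₁ = 7.12×10⁻⁶ T. Loop 2 (z = 0.0472 m): B₂ = 3.25×10⁻⁶ T.
The fields oppose: B = |B₁ − B₂| = 3.87×10⁻⁶ T.

B ≈ 3.87 μT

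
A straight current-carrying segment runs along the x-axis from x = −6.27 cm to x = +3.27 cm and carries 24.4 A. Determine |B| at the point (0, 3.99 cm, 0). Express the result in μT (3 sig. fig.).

B ≈ 90.4 μT

For a finite straight segment, B = (μ₀I/4πd)(sinθ₁ + sinθ₂), where θ₁, θ₂ are the angles from the perpendicular to each end.
The perpendicular distance is d = 0.0399 m; the end-offsets along the wire are a = 0.0627 m and b = 0.0327 m.
sinθ₁ = 0.0627/√(0.0627²+0.0399²) = 0.8437; sinθ₂ = 0.0327/√(0.0327²+0.0399²) = 0.6339.
B = (4π×10⁻⁷ × 24.4) / (4π × 0.0399) × (0.8437 + 0.6339) = 9.04×10⁻⁵ T.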